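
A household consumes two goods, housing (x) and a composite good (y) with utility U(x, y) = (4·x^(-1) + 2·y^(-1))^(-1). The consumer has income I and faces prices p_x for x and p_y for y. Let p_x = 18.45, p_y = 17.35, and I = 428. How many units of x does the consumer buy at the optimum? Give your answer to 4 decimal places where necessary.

From the CES first-order condition, 2·(y/x)^(2) = p_x/p_y.
Solve for the ratio: y/x = [(1/2)·p_x/p_y]^(0.5).
Substitute y = (y/x)·x into the budget: x* = I/(p_x + p_y·(y/x)).
Numerically y/x = 0.729178, so x* = 428/(18.45 + 17.35·0.729178) = 13.7615.

x* = 13.7615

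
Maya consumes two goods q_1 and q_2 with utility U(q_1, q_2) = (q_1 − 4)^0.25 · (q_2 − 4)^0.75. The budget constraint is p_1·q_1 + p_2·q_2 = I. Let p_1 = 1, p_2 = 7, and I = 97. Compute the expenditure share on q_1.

Let q_1' = q_1−4, q_2' = q_2−4. MRS = (1/3)·q_2'/q_1' = p_1/p_2.
Substituting into the budget: q_1* = 4 + 0.25·(I − 4·p_1 − 4·p_2)/p_1, and q_2* = 4 + 0.75·(…)/p_2.
Discretionary income = 97 − 4·1 − 4·7 = 65; q_1* = 4 + 0.25·65/1 = 20.25; q_2* = 4 + 0.75·65/7 = 10.9643.
Expenditure on q_1: 1·20.25 = 20.25; share = 0.2088.

share on q_1 = 0.2088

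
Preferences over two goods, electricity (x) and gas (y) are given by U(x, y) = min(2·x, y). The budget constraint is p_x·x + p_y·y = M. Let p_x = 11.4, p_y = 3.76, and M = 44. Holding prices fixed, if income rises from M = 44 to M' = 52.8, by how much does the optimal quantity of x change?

Δx* = 0.4651

With perfect complements, no substitution: consume in ratio x:y = 1:2.
Budget: p_x·x + p_y·2·x = M, so (p_x + 2·p_y)·x = M.
Demand: x*(p_x,p_y,M) = M/(p_x + 2·p_y), y* = 2·M/(p_x + 2·p_y).
Here 11.4 + 2·3.76 = 18.92, giving x* = 2.3256.
At M' = 52.8: x* = 2.7907. Change: 2.7907 − 2.3256 = 0.4651.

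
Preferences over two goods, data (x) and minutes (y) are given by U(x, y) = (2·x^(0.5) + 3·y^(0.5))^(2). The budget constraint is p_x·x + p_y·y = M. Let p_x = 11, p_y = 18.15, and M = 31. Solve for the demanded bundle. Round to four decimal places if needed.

x* = 1.1923, y* = 0.9854

Substitute y = (y/x)·x into the budget: x* = M/(p_x + p_y·(y/x)).
Numerically y/x = 0.826446, so x* = 31/(11 + 18.15·0.826446) = 1.1923 and y* = 0.826446·1.1923 = 0.9854.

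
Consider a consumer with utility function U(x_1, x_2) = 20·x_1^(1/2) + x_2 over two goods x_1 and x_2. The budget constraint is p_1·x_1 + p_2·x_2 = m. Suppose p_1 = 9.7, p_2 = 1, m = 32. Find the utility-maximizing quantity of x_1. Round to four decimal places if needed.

Solve: √x_1 = 10·p_2/p_1, so x_1*(p_1,p_2) = (10·p_2/p_1)², and x_2* = (m − p_1·x_1*)/p_2.
Plugging in: x_1* = (10·1/9.7)² = 1.0628.

x_1* = 1.0628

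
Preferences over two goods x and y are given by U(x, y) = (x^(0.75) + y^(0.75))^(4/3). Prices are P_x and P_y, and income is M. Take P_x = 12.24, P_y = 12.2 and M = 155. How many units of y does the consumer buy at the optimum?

Numerically y/x = 1.013179, so x* = 155/(12.24 + 12.2·1.013179) = 6.3006 and y* = 1.013179·6.3006 = 6.3836.

y* = 6.3836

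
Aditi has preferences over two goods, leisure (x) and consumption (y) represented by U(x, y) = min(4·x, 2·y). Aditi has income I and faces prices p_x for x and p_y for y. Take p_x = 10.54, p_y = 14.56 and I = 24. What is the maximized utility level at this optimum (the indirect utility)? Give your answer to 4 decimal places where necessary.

V = 2.4206

With perfect complements, no substitution: consume in ratio x:y = 2:4.
Budget: p_x·x + p_y·2·x = I, so (2·p_x + 4·p_y)·x = 2·I.
Demand: x*(p_x,p_y,I) = 2·I/(2·p_x + 4·p_y), y* = 4·I/(2·p_x + 4·p_y).
Here 2·10.54 + 4·14.56 = 79.32, giving x* = 0.6051 and y* = 1.2103.
Utility at the optimum: U(0.6051, 1.2103) = 2.4206.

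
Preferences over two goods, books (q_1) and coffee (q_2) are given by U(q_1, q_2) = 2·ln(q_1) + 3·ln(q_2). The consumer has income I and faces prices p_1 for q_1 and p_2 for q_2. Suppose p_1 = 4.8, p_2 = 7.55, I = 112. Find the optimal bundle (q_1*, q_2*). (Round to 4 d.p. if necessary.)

q_1* = 9.3333, q_2* = 8.9007

MU_q_1/MU_q_2 = (2·q_2)/(3·q_1); tangency sets this equal to p_1/p_2.
Rearranging, p_2·q_2 = (3/2)·p_1·q_1. Substituting into the budget gives p_1·q_1·(1 + (3/2)) = I.
Demand: q_1*(p_1,p_2,I) = 0.4·I/p_1 and q_2* = 0.6·I/p_2.
At p_1=4.8, p_2=7.55, I=112: q_1* = 0.4·112/4.8 = 9.3333, q_2* = 8.9007.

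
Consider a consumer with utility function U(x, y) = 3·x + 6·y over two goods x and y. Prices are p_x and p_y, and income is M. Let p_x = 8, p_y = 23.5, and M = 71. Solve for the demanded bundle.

x gives more utility per dollar, so spend all income on x: x* = M/p_x, y* = 0.
Numerically: x* = 8.875, y* = 0.

x* = 8.875, y* = 0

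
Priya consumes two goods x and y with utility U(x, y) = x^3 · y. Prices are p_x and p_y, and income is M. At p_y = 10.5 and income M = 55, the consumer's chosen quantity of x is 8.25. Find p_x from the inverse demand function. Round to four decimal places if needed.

The MRS is 3·y/x. Set MRS = p_x/p_y.
Rearranging, p_y·y = (1/3)·p_x·x. Substituting into the budget gives p_x·x·(1 + (1/3)) = M.
Demand: x*(p_x,p_y,M) = 0.75·M/p_x and y* = 0.25·M/p_y.
Set x* = 8.25 in the demand function and solve for p_x: p_x = 5.

p_x = 5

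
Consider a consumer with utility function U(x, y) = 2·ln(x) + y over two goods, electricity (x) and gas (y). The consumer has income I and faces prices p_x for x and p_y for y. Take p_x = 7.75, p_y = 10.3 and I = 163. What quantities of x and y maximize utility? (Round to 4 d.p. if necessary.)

x* = 2.6581, y* = 13.8252

MU_x = 2/x, MU_y = 1. Tangency: 2/x = p_x/p_y.
So x*(p_x,p_y) = 2·p_y/p_x, independent of income; and y* = (I − 2·p_y)/p_y.
At the given prices: x* = 2·10.3/7.75 = 2.6581, and y* = 13.8252.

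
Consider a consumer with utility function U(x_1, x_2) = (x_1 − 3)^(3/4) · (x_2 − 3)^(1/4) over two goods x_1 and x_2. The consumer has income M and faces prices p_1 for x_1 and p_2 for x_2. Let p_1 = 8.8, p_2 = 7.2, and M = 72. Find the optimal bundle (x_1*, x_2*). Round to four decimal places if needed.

x_1* = 5.0455, x_2* = 3.8333

This is Cobb-Douglas in (x_1−3, x_2−3): tangency gives 0.75·p_2·(x_2−3) = 0.25·p_1·(x_1−3).
Substituting into the budget: x_1* = 3 + 0.75·(M − 3·p_1 − 3·p_2)/p_1, and x_2* = 3 + 0.25·(…)/p_2.
Discretionary income = 72 − 3·8.8 − 3·7.2 = 24; x_1* = 3 + 0.75·24/8.8 = 5.0455; x_2* = 3 + 0.25·24/7.2 = 3.8333.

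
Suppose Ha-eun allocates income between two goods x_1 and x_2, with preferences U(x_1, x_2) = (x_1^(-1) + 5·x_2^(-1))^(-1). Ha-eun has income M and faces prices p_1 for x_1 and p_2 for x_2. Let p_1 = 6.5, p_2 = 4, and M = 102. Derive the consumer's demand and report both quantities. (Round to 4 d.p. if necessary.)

x_1* = 5.6978, x_2* = 16.2411

Substitute x_2 = (x_2/x_1)·x_1 into the budget: x_1* = M/(p_1 + p_2·(x_2/x_1)).
Numerically x_2/x_1 = 2.850439, so x_1* = 102/(6.5 + 4·2.850439) = 5.6978 and x_2* = 2.850439·5.6978 = 16.2411.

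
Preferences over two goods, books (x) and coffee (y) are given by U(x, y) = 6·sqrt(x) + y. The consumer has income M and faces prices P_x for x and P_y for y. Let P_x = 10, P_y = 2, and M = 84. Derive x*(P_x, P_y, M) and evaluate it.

Set MRS = P_x/P_y: 3·x^(−1/2) = P_x/P_y.
Solve: √x = 3·P_y/P_x, so x*(P_x,P_y) = (3·P_y/P_x)², and y* = (M − P_x·x*)/P_y.
Plugging in: x* = (3·2/10)² = 0.36.

x* = 0.36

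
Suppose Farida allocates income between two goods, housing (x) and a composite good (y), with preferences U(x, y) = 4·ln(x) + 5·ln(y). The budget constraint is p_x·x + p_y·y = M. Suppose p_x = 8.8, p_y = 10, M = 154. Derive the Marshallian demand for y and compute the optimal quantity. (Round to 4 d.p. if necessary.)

MU_x/MU_y = (4·y)/(5·x); tangency sets this equal to p_x/p_y.
So 4·p_y·y = 5·p_x·x; combined with the budget, a share 4/9 of income goes to x.
Demand: x*(p_x,p_y,M) = 4/9·M/p_x and y* = 5/9·M/p_y.
At p_x=8.8, p_y=10, M=154: y* = 5/9·154/10 = 8.5556.

y* = 8.5556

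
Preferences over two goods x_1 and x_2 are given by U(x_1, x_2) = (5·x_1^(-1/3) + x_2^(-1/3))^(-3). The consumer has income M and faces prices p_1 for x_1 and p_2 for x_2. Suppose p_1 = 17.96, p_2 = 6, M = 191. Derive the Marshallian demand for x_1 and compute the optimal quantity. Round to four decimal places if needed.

x_1* = 8.6647

Substitute x_2 = (x_2/x_1)·x_1 into the budget: x_1* = M/(p_1 + p_2·(x_2/x_1)).
Numerically x_2/x_1 = 0.680595, so x_1* = 191/(17.96 + 6·0.680595) = 8.6647.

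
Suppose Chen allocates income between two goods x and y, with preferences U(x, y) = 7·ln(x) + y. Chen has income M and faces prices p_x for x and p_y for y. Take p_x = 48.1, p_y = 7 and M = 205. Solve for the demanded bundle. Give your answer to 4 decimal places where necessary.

MU_x = 7/x, MU_y = 1. Tangency: 7/x = p_x/p_y.
So x*(p_x,p_y) = 7·p_y/p_x, independent of income; and y* = (M − 7·p_y)/p_y.
At the given prices: x* = 7·7/48.1 = 1.0187, and y* = 22.2857.

x* = 1.0187, y* = 22.2857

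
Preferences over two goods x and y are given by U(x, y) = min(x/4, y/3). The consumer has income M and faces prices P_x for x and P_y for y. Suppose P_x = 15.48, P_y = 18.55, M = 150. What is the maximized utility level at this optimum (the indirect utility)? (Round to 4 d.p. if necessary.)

Leontief preferences: the optimum is at the kink where x/4 = y/3, i.e. y = (3/4)·x.
Budget: P_x·x + P_y·(3/4)·x = M, so (4·P_x + 3·P_y)·x = 4·M.
Demand: x*(P_x,P_y,M) = 4·M/(4·P_x + 3·P_y), y* = 3·M/(4·P_x + 3·P_y).
Here 4·15.48 + 3·18.55 = 117.57, giving x* = 5.1033 and y* = 3.8275.
Utility at the optimum: U(5.1033, 3.8275) = 1.2758.

V = 1.2758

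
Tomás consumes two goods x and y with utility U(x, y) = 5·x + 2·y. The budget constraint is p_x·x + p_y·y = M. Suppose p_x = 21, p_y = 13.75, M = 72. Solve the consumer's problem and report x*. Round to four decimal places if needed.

x gives more utility per dollar, so spend all income on x: x* = M/p_x, y* = 0.
Numerically: x* = 3.4286, y* = 0.

x* = 3.4286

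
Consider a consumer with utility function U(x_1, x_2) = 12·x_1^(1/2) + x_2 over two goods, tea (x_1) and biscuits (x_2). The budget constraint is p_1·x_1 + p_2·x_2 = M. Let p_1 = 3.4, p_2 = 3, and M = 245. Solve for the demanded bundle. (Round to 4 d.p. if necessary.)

Set MRS = p_1/p_2: 6·x_1^(−1/2) = p_1/p_2.
Thus x_1* = (6·p_2/p_1)² — independent of M — with the rest of income spent on x_2.
Plugging in: x_1* = (6·3/3.4)² = 28.0277, x_2* = 49.902.

x_1* = 28.0277, x_2* = 49.902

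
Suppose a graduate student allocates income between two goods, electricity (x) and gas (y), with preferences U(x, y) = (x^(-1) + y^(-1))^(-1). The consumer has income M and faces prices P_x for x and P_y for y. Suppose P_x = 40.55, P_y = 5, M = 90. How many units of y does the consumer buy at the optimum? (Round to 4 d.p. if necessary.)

MRS = MU_x/MU_y = (y/x)^(2). Set equal to P_x/P_y.
Hence y/x = (P_x/P_y)^(1/(2)), i.e. raised to the 0.5 power.
With the ratio pinned down, the budget gives x* = M/(P_x + P_y·(y/x)) and y* = (y/x)·x*.
Numerically y/x = 2.847806, so x* = 90/(40.55 + 5·2.847806) = 1.6427 and y* = 2.847806·1.6427 = 4.678.

y* = 4.678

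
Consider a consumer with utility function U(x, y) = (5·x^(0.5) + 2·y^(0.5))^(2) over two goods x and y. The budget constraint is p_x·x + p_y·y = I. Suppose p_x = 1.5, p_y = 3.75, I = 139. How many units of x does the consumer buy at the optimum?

MU_x ∝ 5·x^(-0.5), MU_y ∝ 2·y^(-0.5), so MRS = (5/2)·(y/x)^(0.5) = p_x/p_y.
Hence y/x = ((2/5)·p_x/p_y)^(1/(0.5)), i.e. raised to the 2 power.
With the ratio pinned down, the budget gives x* = I/(p_x + p_y·(y/x)) and y* = (y/x)·x*.
Numerically y/x = 0.0256, so x* = 139/(1.5 + 3.75·0.0256) = 87.0927.

x* = 87.0927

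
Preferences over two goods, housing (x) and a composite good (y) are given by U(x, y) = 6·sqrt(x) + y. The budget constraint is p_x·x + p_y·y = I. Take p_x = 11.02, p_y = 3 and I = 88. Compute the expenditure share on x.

Set MRS = p_x/p_y: 3·x^(−1/2) = p_x/p_y.
Thus x* = (3·p_y/p_x)² — independent of I — with the rest of income spent on y.
Plugging in: x* = (3·3/11.02)² = 0.667, y* = 26.8832.
Expenditure on x: 11.02·0.667 = 7.3503; share = 0.0835.

share on x = 0.0835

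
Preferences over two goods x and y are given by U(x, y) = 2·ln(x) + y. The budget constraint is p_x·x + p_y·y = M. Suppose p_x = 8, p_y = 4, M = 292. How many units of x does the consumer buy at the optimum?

x* = 1

Set MRS = p_x/p_y: (2/x)/1 = p_x/p_y.
So x*(p_x,p_y) = 2·p_y/p_x, independent of income; and y* = (M − 2·p_y)/p_y.
At the given prices: x* = 2·4/8 = 1.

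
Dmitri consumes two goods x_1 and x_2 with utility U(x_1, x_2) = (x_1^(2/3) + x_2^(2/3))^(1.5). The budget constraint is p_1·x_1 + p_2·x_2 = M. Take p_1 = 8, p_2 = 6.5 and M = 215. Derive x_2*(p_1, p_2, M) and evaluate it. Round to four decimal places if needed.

x_2* = 19.924

Substitute x_2 = (x_2/x_1)·x_1 into the budget: x_1* = M/(p_1 + p_2·(x_2/x_1)).
Numerically x_2/x_1 = 1.86436, so x_1* = 215/(8 + 6.5·1.86436) = 10.6868 and x_2* = 1.86436·10.6868 = 19.924.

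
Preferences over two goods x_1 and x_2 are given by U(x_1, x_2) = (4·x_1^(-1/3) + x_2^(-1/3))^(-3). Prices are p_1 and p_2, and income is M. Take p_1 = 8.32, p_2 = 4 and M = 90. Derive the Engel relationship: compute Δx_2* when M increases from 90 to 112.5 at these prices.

MRS = MU_x_1/MU_x_2 = 4·(x_2/x_1)^(4/3). Set equal to p_1/p_2.
Hence x_2/x_1 = ((1/4)·p_1/p_2)^(1/(4/3)), i.e. raised to the 0.75 power.
Substitute x_2 = (x_2/x_1)·x_1 into the budget: x_1* = M/(p_1 + p_2·(x_2/x_1)).
Numerically x_2/x_1 = 0.612354, so x_1* = 90/(8.32 + 4·0.612354) = 8.357 and x_2* = 0.612354·8.357 = 5.1174.
At M' = 112.5: x_2* = 6.3968. Change: 6.3968 − 5.1174 = 1.2794.

Δx_2* = 1.2794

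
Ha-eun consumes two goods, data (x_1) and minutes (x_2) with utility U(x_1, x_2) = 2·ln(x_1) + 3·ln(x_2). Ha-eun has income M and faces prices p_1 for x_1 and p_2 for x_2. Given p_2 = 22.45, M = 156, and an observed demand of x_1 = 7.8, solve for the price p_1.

MU_x_1/MU_x_2 = (2·x_2)/(3·x_1); tangency sets this equal to p_1/p_2.
So 2·p_2·x_2 = 3·p_1·x_1; combined with the budget, a share 0.4 of income goes to x_1.
Demand: x_1*(p_1,p_2,M) = 0.4·M/p_1 and x_2* = 0.6·M/p_2.
Set x_1* = 7.8 in the demand function and solve for p_1: p_1 = 8.

p_1 = 8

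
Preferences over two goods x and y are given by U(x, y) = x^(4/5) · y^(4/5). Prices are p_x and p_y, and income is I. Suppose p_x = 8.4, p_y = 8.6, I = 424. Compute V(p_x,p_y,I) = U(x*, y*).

V = 171.8364

The MRS is y/x. Set MRS = p_x/p_y.
So 0.8·p_y·y = 0.8·p_x·x; combined with the budget, a share 0.5 of income goes to x.
Demand: x*(p_x,p_y,I) = 0.5·I/p_x and y* = 0.5·I/p_y.
At p_x=8.4, p_y=8.6, I=424: x* = 0.5·424/8.4 = 25.2381, y* = 24.6512.
Utility at the optimum: U(25.2381, 24.6512) = 171.8364.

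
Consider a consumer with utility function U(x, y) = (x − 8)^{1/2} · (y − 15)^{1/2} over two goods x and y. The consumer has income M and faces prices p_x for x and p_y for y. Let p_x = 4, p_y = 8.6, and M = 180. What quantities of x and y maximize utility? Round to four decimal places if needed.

x* = 10.375, y* = 16.1047

Substituting into the budget: x* = 8 + 0.5·(M − 8·p_x − 15·p_y)/p_x, and y* = 15 + 0.5·(…)/p_y.
Discretionary income = 180 − 8·4 − 15·8.6 = 19; x* = 8 + 0.5·19/4 = 10.375; y* = 15 + 0.5·19/8.6 = 16.1047.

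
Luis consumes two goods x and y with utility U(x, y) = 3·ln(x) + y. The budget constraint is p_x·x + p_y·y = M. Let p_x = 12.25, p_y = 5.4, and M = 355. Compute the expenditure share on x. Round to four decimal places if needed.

share on x = 0.0456

Set MRS = p_x/p_y: (3/x)/1 = p_x/p_y.
So x*(p_x,p_y) = 3·p_y/p_x, independent of income; and y* = (M − 3·p_y)/p_y.
At the given prices: x* = 3·5.4/12.25 = 1.3224, and y* = 62.7407.
Expenditure on x: 12.25·1.3224 = 16.2; share = 0.0456.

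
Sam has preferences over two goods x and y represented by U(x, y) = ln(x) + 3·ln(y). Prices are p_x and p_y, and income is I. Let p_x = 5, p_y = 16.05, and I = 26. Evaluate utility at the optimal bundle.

V = 0.8465

The MRS is (1/3)·y/x. Set MRS = p_x/p_y.
Rearranging, p_y·y = 3·p_x·x. Substituting into the budget gives p_x·x·(1 + 3) = I.
Demand: x*(p_x,p_y,I) = 0.25·I/p_x and y* = 0.75·I/p_y.
At p_x=5, p_y=16.05, I=26: x* = 0.25·26/5 = 1.3, y* = 1.215.
Utility at the optimum: U(1.3, 1.215) = 0.8465.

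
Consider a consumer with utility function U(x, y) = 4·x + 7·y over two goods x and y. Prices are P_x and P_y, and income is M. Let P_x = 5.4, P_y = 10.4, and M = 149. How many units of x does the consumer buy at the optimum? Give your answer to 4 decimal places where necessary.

Perfect substitutes: compare marginal utility per dollar. 4/P_x vs 7/P_y → 0.7407 vs 0.6731.
x gives more utility per dollar, so spend all income on x: x* = M/P_x, y* = 0.
Numerically: x* = 27.5926, y* = 0.

x* = 27.5926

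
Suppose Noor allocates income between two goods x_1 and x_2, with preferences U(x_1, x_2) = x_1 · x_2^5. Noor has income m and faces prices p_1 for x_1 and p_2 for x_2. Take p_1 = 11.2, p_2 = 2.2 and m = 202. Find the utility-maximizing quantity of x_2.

x_2* = 76.5152

MU_x_1/MU_x_2 = (x_2)/(5·x_1); tangency sets this equal to p_1/p_2.
So p_2·x_2 = 5·p_1·x_1; combined with the budget, a share 1/6 of income goes to x_1.
Demand: x_1*(p_1,p_2,m) = 1/6·m/p_1 and x_2* = 5/6·m/p_2.
At p_1=11.2, p_2=2.2, m=202: x_2* = 5/6·202/2.2 = 76.5152.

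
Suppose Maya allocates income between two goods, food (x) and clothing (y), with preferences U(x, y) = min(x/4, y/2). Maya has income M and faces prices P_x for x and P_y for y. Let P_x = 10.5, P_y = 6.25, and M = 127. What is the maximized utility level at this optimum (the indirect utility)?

With perfect complements, no substitution: consume in ratio x:y = 4:2.
Budget: P_x·x + P_y·(1/2)·x = M, so (4·P_x + 2·P_y)·x = 4·M.
Demand: x*(P_x,P_y,M) = 4·M/(4·P_x + 2·P_y), y* = 2·M/(4·P_x + 2·P_y).
Here 4·10.5 + 2·6.25 = 54.5, giving x* = 9.3211 and y* = 4.6606.
Utility at the optimum: U(9.3211, 4.6606) = 2.3303.

V = 2.3303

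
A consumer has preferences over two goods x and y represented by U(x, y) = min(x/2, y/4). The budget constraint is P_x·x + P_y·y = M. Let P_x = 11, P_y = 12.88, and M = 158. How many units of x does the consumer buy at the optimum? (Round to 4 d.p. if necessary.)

Leontief preferences: the optimum is at the kink where x/2 = y/4, i.e. y = 2·x.
Budget: P_x·x + P_y·2·x = M, so (2·P_x + 4·P_y)·x = 2·M.
Demand: x*(P_x,P_y,M) = 2·M/(2·P_x + 4·P_y), y* = 4·M/(2·P_x + 4·P_y).
Here 2·11 + 4·12.88 = 73.52, giving x* = 4.2982.

x* = 4.2982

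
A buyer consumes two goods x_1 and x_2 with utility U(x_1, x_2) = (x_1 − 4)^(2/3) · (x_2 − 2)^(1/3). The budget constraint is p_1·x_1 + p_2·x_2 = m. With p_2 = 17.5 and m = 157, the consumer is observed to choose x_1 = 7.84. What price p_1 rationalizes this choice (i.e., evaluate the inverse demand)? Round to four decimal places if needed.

p_1 = 12.5

MRS = 2·(x_2−2)/(x_1−4). Tangency with p_1/p_2 gives x_2−2 = (1/2)·(p_1/p_2)·(x_1−4).
Substituting into the budget: x_1* = 4 + 2/3·(m − 4·p_1 − 2·p_2)/p_1, and x_2* = 2 + 1/3·(…)/p_2.
Set x_1* = 7.84 in the demand function and solve for p_1: p_1 = 12.5.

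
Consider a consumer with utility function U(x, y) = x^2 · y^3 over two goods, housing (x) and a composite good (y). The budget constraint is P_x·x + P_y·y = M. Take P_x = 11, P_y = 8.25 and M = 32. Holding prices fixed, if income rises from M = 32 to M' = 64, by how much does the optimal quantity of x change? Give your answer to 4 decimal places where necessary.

MU_x/MU_y = (2·y)/(3·x); tangency sets this equal to P_x/P_y.
So 2·P_y·y = 3·P_x·x; combined with the budget, a share 0.4 of income goes to x.
Demand: x*(P_x,P_y,M) = 0.4·M/P_x and y* = 0.6·M/P_y.
At P_x=11, P_y=8.25, M=32: x* = 0.4·32/11 = 1.1636.
At M' = 64: x* = 2.3273. Change: 2.3273 − 1.1636 = 1.1636.

Δx* = 1.1636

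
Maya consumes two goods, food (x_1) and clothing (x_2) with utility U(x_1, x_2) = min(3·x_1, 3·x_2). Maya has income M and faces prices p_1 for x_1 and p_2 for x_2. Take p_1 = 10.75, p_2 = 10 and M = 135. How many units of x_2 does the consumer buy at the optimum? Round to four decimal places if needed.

x_2* = 6.506

With perfect complements, no substitution: consume in ratio x_1:x_2 = 3:3.
Budget: p_1·x_1 + p_2·x_1 = M, so (3·p_1 + 3·p_2)·x_1 = 3·M.
Demand: x_1*(p_1,p_2,M) = 3·M/(3·p_1 + 3·p_2), x_2* = 3·M/(3·p_1 + 3·p_2).
Here 3·10.75 + 3·10 = 62.25, giving x_2* = 6.506.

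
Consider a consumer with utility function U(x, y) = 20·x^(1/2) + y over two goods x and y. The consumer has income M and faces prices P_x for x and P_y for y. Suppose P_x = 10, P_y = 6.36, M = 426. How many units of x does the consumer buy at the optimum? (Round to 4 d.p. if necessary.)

MU_x = 10/√x, MU_y = 1. Tangency: 10/√x = P_x/P_y.
Thus x* = (10·P_y/P_x)² — independent of M — with the rest of income spent on y.
Plugging in: x* = (10·6.36/10)² = 40.4496.

x* = 40.4496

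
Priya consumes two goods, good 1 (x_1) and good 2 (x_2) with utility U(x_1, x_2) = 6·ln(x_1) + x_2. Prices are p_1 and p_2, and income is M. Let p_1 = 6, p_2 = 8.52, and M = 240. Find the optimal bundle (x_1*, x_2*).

x_1* = 8.52, x_2* = 22.169

MU_x_1 = 6/x_1, MU_x_2 = 1. Tangency: 6/x_1 = p_1/p_2.
So x_1*(p_1,p_2) = 6·p_2/p_1, independent of income; and x_2* = (M − 6·p_2)/p_2.
At the given prices: x_1* = 6·8.52/6 = 8.52, and x_2* = 22.169.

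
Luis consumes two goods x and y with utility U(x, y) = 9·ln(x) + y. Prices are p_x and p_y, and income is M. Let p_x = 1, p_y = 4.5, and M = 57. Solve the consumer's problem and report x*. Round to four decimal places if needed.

x* = 40.5

So x*(p_x,p_y) = 9·p_y/p_x, independent of income; and y* = (M − 9·p_y)/p_y.
At the given prices: x* = 9·4.5/1 = 40.5.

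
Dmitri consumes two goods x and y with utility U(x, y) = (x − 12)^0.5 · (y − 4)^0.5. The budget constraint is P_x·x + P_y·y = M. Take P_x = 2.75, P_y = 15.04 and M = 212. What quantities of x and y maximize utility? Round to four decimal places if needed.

Discretionary income = 212 − 12·2.75 − 4·15.04 = 118.84; x* = 12 + 0.5·118.84/2.75 = 33.6073; y* = 4 + 0.5·118.84/15.04 = 7.9508.

x* = 33.6073, y* = 7.9508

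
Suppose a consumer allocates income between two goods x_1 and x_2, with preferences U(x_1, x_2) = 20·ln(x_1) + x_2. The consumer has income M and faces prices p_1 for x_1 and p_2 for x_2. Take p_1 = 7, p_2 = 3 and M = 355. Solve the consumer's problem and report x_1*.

x_1* = 8.5714

So x_1*(p_1,p_2) = 20·p_2/p_1, independent of income; and x_2* = (M − 20·p_2)/p_2.
At the given prices: x_1* = 20·3/7 = 8.5714.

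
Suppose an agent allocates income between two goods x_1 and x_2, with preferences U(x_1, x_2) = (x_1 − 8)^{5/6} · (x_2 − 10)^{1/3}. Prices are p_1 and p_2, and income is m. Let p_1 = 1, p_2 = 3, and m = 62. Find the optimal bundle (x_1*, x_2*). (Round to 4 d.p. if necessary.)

x_1* = 25.1429, x_2* = 12.2857

MRS = (5/2)·(x_2−10)/(x_1−8). Tangency with p_1/p_2 gives x_2−10 = (2/5)·(p_1/p_2)·(x_1−8).
After buying the subsistence bundle (8, 10), a share 5/7 of the remaining income goes to x_1: x_1* = 8 + 5/7·(m − 8p_1 − 10p_2)/p_1.
Discretionary income = 62 − 8·1 − 10·3 = 24; x_1* = 8 + 5/7·24/1 = 25.1429; x_2* = 10 + 2/7·24/3 = 12.2857.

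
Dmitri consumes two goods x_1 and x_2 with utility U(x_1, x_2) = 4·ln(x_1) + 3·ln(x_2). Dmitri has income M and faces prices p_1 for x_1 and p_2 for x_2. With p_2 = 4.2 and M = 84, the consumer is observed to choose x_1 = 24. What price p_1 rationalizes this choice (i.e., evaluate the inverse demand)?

p_1 = 2

Tangency: MRS = (4/3)·x_2/x_1 = p_1/p_2.
So 4·p_2·x_2 = 3·p_1·x_1; combined with the budget, a share 4/7 of income goes to x_1.
Demand: x_1*(p_1,p_2,M) = 4/7·M/p_1 and x_2* = 3/7·M/p_2.
Set x_1* = 24 in the demand function and solve for p_1: p_1 = 2.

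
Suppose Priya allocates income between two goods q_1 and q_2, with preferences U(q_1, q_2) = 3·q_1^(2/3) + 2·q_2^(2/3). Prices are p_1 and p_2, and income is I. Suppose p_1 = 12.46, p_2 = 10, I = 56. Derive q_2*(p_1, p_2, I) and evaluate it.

q_2* = 1.7644

From the CES first-order condition, (3/2)·(q_2/q_1)^(1/3) = p_1/p_2.
Hence q_2/q_1 = ((2/3)·p_1/p_2)^(1/(1/3)), i.e. raised to the 3 power.
With the ratio pinned down, the budget gives q_1* = I/(p_1 + p_2·(q_2/q_1)) and q_2* = (q_2/q_1)·q_1*.
Numerically q_2/q_1 = 0.573166, so q_1* = 56/(12.46 + 10·0.573166) = 3.0783 and q_2* = 0.573166·3.0783 = 1.7644.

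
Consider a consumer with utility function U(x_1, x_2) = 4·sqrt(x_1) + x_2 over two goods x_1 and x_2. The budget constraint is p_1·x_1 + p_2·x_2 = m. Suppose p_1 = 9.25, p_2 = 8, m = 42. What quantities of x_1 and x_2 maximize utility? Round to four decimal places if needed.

Set MRS = p_1/p_2: 2·x_1^(−1/2) = p_1/p_2.
Solve: √x_1 = 2·p_2/p_1, so x_1*(p_1,p_2) = (2·p_2/p_1)², and x_2* = (m − p_1·x_1*)/p_2.
Plugging in: x_1* = (2·8/9.25)² = 2.992, x_2* = 1.7905.

x_1* = 2.992, x_2* = 1.7905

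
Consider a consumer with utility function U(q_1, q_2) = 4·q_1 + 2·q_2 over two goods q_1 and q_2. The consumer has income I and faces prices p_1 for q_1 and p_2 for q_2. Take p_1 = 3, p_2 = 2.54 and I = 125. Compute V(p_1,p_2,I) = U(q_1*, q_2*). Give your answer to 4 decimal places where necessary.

V = 166.6667

Linear utility — the consumer picks whichever good has higher MU/price: 4/3 = 1.3333 vs 2/2.54 = 0.7874.
q_1 gives more utility per dollar, so spend all income on q_1: q_1* = I/p_1, q_2* = 0.
Numerically: q_1* = 41.6667, q_2* = 0.
Utility at the optimum: U(41.6667, 0) = 166.6667.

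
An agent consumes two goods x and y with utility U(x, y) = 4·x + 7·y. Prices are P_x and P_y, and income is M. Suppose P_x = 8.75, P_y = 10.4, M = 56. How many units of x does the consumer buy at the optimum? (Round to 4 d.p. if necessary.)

Linear utility — the consumer picks whichever good has higher MU/price: 4/8.75 = 0.4571 vs 7/10.4 = 0.6731.
y gives more utility per dollar, so spend all income on y: y* = M/P_y, x* = 0.
Numerically: x* = 0, y* = 5.3846.

x* = 0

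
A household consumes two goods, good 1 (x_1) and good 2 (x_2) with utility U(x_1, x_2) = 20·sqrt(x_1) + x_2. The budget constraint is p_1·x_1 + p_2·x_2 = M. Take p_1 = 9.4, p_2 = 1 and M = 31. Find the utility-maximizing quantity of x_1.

Utility is quasi-linear in x_2; the FOC for x_1 is 10/√x_1 = p_1/p_2.
Solve: √x_1 = 10·p_2/p_1, so x_1*(p_1,p_2) = (10·p_2/p_1)², and x_2* = (M − p_1·x_1*)/p_2.
Plugging in: x_1* = (10·1/9.4)² = 1.1317.

x_1* = 1.1317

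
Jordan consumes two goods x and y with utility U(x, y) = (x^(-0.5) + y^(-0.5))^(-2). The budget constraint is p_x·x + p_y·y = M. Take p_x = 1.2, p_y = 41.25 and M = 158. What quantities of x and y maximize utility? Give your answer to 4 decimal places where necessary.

x* = 30.9696, y* = 2.9294

From the CES first-order condition, (y/x)^(1.5) = p_x/p_y.
Solve for the ratio: y/x = [p_x/p_y]^(2/3).
Substitute y = (y/x)·x into the budget: x* = M/(p_x + p_y·(y/x)).
Numerically y/x = 0.094588, so x* = 158/(1.2 + 41.25·0.094588) = 30.9696 and y* = 0.094588·30.9696 = 2.9294.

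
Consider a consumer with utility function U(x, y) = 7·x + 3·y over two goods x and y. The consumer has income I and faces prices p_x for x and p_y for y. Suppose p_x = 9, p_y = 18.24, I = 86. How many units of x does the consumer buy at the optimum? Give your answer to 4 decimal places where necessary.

Perfect substitutes: compare marginal utility per dollar. 7/p_x vs 3/p_y → 0.7778 vs 0.1645.
x gives more utility per dollar, so spend all income on x: x* = I/p_x, y* = 0.
Numerically: x* = 9.5556, y* = 0.

x* = 9.5556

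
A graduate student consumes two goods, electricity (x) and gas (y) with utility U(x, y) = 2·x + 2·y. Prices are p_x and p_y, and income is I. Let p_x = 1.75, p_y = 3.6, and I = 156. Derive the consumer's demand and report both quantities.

Linear utility — the consumer picks whichever good has higher MU/price: 2/1.75 = 1.1429 vs 2/3.6 = 0.5556.
x gives more utility per dollar, so spend all income on x: x* = I/p_x, y* = 0.
Numerically: x* = 89.1429, y* = 0.

x* = 89.1429, y* = 0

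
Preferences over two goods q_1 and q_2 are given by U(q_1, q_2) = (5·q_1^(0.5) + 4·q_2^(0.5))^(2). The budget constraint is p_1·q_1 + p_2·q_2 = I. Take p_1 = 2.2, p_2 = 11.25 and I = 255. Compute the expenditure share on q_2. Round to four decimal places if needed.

MRS = MU_q_1/MU_q_2 = (5/4)·(q_2/q_1)^(0.5). Set equal to p_1/p_2.
Hence q_2/q_1 = ((4/5)·p_1/p_2)^(1/(0.5)), i.e. raised to the 2 power.
Substitute q_2 = (q_2/q_1)·q_1 into the budget: q_1* = I/(p_1 + p_2·(q_2/q_1)).
Numerically q_2/q_1 = 0.024475, so q_1* = 255/(2.2 + 11.25·0.024475) = 103.0161 and q_2* = 0.024475·103.0161 = 2.5213.
Expenditure on q_2: 11.25·2.5213 = 28.3647; share = 0.1112.

share on q_2 = 0.1112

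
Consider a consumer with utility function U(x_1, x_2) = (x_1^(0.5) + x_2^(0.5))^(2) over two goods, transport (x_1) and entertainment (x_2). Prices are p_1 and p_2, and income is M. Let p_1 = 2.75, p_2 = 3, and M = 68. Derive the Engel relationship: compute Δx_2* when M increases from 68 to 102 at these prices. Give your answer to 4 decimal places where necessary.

Δx_2* = 5.4203

MRS = MU_x_1/MU_x_2 = (x_2/x_1)^(0.5). Set equal to p_1/p_2.
Hence x_2/x_1 = (p_1/p_2)^(1/(0.5)), i.e. raised to the 2 power.
With the ratio pinned down, the budget gives x_1* = M/(p_1 + p_2·(x_2/x_1)) and x_2* = (x_2/x_1)·x_1*.
Numerically x_2/x_1 = 0.840278, so x_1* = 68/(2.75 + 3·0.840278) = 12.9012 and x_2* = 0.840278·12.9012 = 10.8406.
At M' = 102: x_2* = 16.2609. Change: 16.2609 − 10.8406 = 5.4203.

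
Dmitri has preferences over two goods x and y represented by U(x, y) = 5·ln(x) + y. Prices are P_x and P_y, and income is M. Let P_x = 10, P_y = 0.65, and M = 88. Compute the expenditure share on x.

share on x = 0.0369

Set MRS = P_x/P_y: (5/x)/1 = P_x/P_y.
So x*(P_x,P_y) = 5·P_y/P_x, independent of income; and y* = (M − 5·P_y)/P_y.
At the given prices: x* = 5·0.65/10 = 0.325, and y* = 130.3846.
Expenditure on x: 10·0.325 = 3.25; share = 0.0369.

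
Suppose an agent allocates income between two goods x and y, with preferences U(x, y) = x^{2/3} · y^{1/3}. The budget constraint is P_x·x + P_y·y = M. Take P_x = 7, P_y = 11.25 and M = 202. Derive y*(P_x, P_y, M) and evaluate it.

Demand: x*(P_x,P_y,M) = 2/3·M/P_x and y* = 1/3·M/P_y.
At P_x=7, P_y=11.25, M=202: y* = 1/3·202/11.25 = 5.9852.

y* = 5.9852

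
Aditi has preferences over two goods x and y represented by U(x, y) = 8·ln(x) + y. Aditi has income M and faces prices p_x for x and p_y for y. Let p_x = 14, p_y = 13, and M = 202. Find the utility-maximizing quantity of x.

Set MRS = p_x/p_y: (8/x)/1 = p_x/p_y.
So x*(p_x,p_y) = 8·p_y/p_x, independent of income; and y* = (M − 8·p_y)/p_y.
At the given prices: x* = 8·13/14 = 7.4286.

x* = 7.4286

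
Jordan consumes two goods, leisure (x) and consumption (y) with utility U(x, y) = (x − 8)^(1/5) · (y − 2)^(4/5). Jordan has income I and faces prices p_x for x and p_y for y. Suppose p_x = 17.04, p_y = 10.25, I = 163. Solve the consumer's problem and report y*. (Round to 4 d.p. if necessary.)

MRS = (1/4)·(y−2)/(x−8). Tangency with p_x/p_y gives y−2 = 4·(p_x/p_y)·(x−8).
After buying the subsistence bundle (8, 2), a share 0.2 of the remaining income goes to x: x* = 8 + 0.2·(I − 8p_x − 2p_y)/p_x.
Discretionary income = 163 − 8·17.04 − 2·10.25 = 6.18; y* = 2 + 0.8·6.18/10.25 = 2.4823.

y* = 2.4823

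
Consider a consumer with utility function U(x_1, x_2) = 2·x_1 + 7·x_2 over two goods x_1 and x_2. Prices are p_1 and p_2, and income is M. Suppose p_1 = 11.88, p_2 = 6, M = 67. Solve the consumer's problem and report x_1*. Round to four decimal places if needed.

Linear utility — the consumer picks whichever good has higher MU/price: 2/11.88 = 0.1684 vs 7/6 = 1.1667.
x_2 gives more utility per dollar, so spend all income on x_2: x_2* = M/p_2, x_1* = 0.
Numerically: x_1* = 0, x_2* = 11.1667.

x_1* = 0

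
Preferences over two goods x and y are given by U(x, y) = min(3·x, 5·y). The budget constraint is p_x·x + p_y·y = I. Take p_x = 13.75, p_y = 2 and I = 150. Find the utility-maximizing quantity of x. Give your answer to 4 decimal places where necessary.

x* = 10.0334

Demand: x*(p_x,p_y,I) = 5·I/(5·p_x + 3·p_y), y* = 3·I/(5·p_x + 3·p_y).
Here 5·13.75 + 3·2 = 74.75, giving x* = 10.0334.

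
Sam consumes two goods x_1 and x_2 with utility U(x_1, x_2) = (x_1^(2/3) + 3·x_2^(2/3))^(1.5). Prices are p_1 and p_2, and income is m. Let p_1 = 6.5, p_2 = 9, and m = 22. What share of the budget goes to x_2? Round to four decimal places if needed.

MU_x_1 ∝ x_1^(-1/3), MU_x_2 ∝ 3·x_2^(-1/3), so MRS = (1/3)·(x_2/x_1)^(1/3) = p_1/p_2.
Solve for the ratio: x_2/x_1 = [3·p_1/p_2]^(3).
Substitute x_2 = (x_2/x_1)·x_1 into the budget: x_1* = m/(p_1 + p_2·(x_2/x_1)).
Numerically x_2/x_1 = 10.171296, so x_1* = 22/(6.5 + 9·10.171296) = 0.2244 and x_2* = 10.171296·0.2244 = 2.2824.
Expenditure on x_2: 9·2.2824 = 20.5414; share = 0.9337.

share on x_2 = 0.9337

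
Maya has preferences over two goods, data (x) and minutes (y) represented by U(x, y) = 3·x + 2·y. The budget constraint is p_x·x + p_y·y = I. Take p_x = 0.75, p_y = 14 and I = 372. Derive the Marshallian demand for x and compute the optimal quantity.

x gives more utility per dollar, so spend all income on x: x* = I/p_x, y* = 0.
Numerically: x* = 496, y* = 0.

x* = 496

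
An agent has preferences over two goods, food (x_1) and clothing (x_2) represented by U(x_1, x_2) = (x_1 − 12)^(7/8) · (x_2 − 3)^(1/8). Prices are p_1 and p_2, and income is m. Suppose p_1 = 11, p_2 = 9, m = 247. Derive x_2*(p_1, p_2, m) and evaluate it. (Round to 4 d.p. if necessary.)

This is Cobb-Douglas in (x_1−12, x_2−3): tangency gives 0.875·p_2·(x_2−3) = 0.125·p_1·(x_1−12).
After buying the subsistence bundle (12, 3), a share 0.875 of the remaining income goes to x_1: x_1* = 12 + 0.875·(m − 12p_1 − 3p_2)/p_1.
Discretionary income = 247 − 12·11 − 3·9 = 88; x_2* = 3 + 0.125·88/9 = 4.2222.

x_2* = 4.2222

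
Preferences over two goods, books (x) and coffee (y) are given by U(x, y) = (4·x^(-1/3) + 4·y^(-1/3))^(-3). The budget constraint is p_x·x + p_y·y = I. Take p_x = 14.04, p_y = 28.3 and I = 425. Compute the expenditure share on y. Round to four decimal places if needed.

MRS = MU_x/MU_y = (y/x)^(4/3). Set equal to p_x/p_y.
Hence y/x = (p_x/p_y)^(1/(4/3)), i.e. raised to the 0.75 power.
Substitute y = (y/x)·x into the budget: x* = I/(p_x + p_y·(y/x)).
Numerically y/x = 0.591133, so x* = 425/(14.04 + 28.3·0.591133) = 13.8126 and y* = 0.591133·13.8126 = 8.1651.
Expenditure on y: 28.3·8.1651 = 231.0715; share = 0.5437.

share on y = 0.5437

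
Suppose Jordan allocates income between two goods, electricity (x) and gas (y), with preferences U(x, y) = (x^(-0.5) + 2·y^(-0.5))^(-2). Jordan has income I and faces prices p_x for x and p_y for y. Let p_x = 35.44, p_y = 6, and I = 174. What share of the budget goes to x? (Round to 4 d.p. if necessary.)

share on x = 0.5324

From the CES first-order condition, (1/2)·(y/x)^(1.5) = p_x/p_y.
Solve for the ratio: y/x = [2·p_x/p_y]^(2/3).
With the ratio pinned down, the budget gives x* = I/(p_x + p_y·(y/x)) and y* = (y/x)·x*.
Numerically y/x = 5.186985, so x* = 174/(35.44 + 6·5.186985) = 2.6141 and y* = 5.186985·2.6141 = 13.5593.
Expenditure on x: 35.44·2.6141 = 92.644; share = 0.5324.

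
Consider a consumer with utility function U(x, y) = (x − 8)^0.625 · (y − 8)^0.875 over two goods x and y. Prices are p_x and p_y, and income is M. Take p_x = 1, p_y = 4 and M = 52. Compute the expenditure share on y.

share on y = 0.75

Let x' = x−8, y' = y−8. MRS = (5/7)·y'/x' = p_x/p_y.
Substituting into the budget: x* = 8 + 5/12·(M − 8·p_x − 8·p_y)/p_x, and y* = 8 + 7/12·(…)/p_y.
Discretionary income = 52 − 8·1 − 8·4 = 12; x* = 8 + 5/12·12/1 = 13; y* = 8 + 7/12·12/4 = 9.75.
Expenditure on y: 4·9.75 = 39; share = 0.75.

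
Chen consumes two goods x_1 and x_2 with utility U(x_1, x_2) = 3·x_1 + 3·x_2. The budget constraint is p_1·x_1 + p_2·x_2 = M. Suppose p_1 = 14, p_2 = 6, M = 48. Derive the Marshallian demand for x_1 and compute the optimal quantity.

x_1* = 0

Perfect substitutes: compare marginal utility per dollar. 3/p_1 vs 3/p_2 → 0.2143 vs 0.5.
x_2 gives more utility per dollar, so spend all income on x_2: x_2* = M/p_2, x_1* = 0.
Numerically: x_1* = 0, x_2* = 8.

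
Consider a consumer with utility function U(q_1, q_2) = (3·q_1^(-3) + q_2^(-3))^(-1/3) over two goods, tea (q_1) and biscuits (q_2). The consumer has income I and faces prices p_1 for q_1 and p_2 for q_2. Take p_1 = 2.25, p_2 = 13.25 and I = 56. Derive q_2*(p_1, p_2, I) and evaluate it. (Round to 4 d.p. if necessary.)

q_2* = 3.135

MRS = MU_q_1/MU_q_2 = 3·(q_2/q_1)^(4). Set equal to p_1/p_2.
Hence q_2/q_1 = ((1/3)·p_1/p_2)^(1/(4)), i.e. raised to the 0.25 power.
With the ratio pinned down, the budget gives q_1* = I/(p_1 + p_2·(q_2/q_1)) and q_2* = (q_2/q_1)·q_1*.
Numerically q_2/q_1 = 0.487766, so q_1* = 56/(2.25 + 13.25·0.487766) = 6.4273 and q_2* = 0.487766·6.4273 = 3.135.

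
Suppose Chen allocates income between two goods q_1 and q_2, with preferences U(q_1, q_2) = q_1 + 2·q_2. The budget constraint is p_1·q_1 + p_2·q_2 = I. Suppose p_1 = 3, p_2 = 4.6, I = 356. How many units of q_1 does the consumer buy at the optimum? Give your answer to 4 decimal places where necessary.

q_1* = 0

Linear utility — the consumer picks whichever good has higher MU/price: 1/3 = 0.3333 vs 2/4.6 = 0.4348.
q_2 gives more utility per dollar, so spend all income on q_2: q_2* = I/p_2, q_1* = 0.
Numerically: q_1* = 0, q_2* = 77.3913.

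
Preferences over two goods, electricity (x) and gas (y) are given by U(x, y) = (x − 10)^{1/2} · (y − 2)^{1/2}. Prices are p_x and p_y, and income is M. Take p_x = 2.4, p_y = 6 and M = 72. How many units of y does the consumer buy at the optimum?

y* = 5

MRS = (y−2)/(x−10). Tangency with p_x/p_y gives y−2 = (p_x/p_y)·(x−10).
After buying the subsistence bundle (10, 2), a share 0.5 of the remaining income goes to x: x* = 10 + 0.5·(M − 10p_x − 2p_y)/p_x.
Discretionary income = 72 − 10·2.4 − 2·6 = 36; y* = 2 + 0.5·36/6 = 5.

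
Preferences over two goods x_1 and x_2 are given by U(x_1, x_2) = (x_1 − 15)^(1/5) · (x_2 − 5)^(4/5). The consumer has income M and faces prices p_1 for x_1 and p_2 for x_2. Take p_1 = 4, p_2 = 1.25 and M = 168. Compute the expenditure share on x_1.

share on x_1 = 0.4783

Substituting into the budget: x_1* = 15 + 0.2·(M − 15·p_1 − 5·p_2)/p_1, and x_2* = 5 + 0.8·(…)/p_2.
Discretionary income = 168 − 15·4 − 5·1.25 = 101.75; x_1* = 15 + 0.2·101.75/4 = 20.0875; x_2* = 5 + 0.8·101.75/1.25 = 70.12.
Expenditure on x_1: 4·20.0875 = 80.35; share = 0.4783.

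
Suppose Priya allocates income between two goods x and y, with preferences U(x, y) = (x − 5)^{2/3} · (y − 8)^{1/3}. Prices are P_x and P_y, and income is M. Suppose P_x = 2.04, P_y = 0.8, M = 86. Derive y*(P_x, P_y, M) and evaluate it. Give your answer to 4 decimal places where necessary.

y* = 36.9167

This is Cobb-Douglas in (x−5, y−8): tangency gives 2/3·P_y·(y−8) = 1/3·P_x·(x−5).
Substituting into the budget: x* = 5 + 2/3·(M − 5·P_x − 8·P_y)/P_x, and y* = 8 + 1/3·(…)/P_y.
Discretionary income = 86 − 5·2.04 − 8·0.8 = 69.4; y* = 8 + 1/3·69.4/0.8 = 36.9167.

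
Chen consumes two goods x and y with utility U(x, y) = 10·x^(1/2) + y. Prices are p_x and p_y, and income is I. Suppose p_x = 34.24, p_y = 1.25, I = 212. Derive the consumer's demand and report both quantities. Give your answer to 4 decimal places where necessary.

x* = 0.0333, y* = 168.6873

MU_x = 5/√x, MU_y = 1. Tangency: 5/√x = p_x/p_y.
Solve: √x = 5·p_y/p_x, so x*(p_x,p_y) = (5·p_y/p_x)², and y* = (I − p_x·x*)/p_y.
Plugging in: x* = (5·1.25/34.24)² = 0.0333, y* = 168.6873.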